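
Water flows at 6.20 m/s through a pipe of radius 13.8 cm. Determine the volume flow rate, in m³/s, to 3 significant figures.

Q = A·v = 0.0598 m² × 6.20 m/s = 0.371 m³/s.

Q ≈ 0.371 m³/s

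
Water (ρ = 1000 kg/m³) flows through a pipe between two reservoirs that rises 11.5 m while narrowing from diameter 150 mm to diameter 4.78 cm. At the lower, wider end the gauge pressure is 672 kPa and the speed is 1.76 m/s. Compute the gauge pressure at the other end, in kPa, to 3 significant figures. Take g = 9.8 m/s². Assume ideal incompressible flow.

Continuity gives A₁v₁ = A₂v₂, so v₂ = (177 cm²)/(17.9 cm²) × 1.76 m/s = 17.3 m/s.
Applying Bernoulli between the two ends and solving for P₂: P₂ = P₁ + ½ρ(v₁² − v₂²) − ρgΔh.
P₂ = 672000 + ½·1000·(1.76² − 17.3²) − 1000·9.8·(+11.5) = 672000 + (-149000) − (113000) = 411000 Pa.

P₂ ≈ 411 kPa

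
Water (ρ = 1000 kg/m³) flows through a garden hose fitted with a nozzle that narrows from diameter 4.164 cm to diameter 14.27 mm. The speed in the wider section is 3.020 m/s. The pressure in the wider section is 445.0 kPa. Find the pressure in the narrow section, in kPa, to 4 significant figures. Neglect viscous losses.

Mass conservation (A₁v₁ = A₂v₂) gives v₂ = 3.020 × 13.62/1.599 = 25.71 m/s.
Bernoulli (h₁ = h₂): P₁ − P₂ = ½ρ(v₂² − v₁²).
P₂ = P₁ − ½ρ(v₂² − v₁²) = 445000 − ½·1000·(25.71² − 3.020²) = 445000 − 326100 = 118900 Pa.

118.9 kPa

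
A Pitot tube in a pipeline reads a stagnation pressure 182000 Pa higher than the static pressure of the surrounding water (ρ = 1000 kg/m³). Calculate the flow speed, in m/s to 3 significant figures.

19.1 m/s

At the stagnation point the flow is brought to rest, so Bernoulli gives P_stag − P_static = ½ρv².
v = √(2ΔP/ρ) = √(2·182000/1000) = 19.1 m/s.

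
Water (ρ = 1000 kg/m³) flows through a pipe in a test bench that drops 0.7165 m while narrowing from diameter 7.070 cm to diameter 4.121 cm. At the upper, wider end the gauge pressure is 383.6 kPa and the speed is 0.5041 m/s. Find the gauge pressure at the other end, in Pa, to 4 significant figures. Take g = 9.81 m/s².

P₂ = 389700 Pa

The volume flow rate is constant, so v₂ = (A₁/A₂)v₁ = (39.26/13.34)·0.5041 = 1.484 m/s.
Bernoulli: P₁ + ½ρv₁² + ρg h₁ = P₂ + ½ρv₂² + ρg h₂, so P₂ = P₁ + ½ρ(v₁² − v₂²) − ρg(h₂ − h₁).
P₂ = 383600 + ½·1000·(0.5041² − 1.484²) − 1000·9.81·(−0.7165) = 383600 + (-973.6) − (-7029) = 389700 Pa.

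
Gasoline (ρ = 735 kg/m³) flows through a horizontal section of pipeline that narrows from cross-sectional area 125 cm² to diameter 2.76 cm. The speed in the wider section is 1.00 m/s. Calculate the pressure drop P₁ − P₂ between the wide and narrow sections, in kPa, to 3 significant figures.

Mass conservation (A₁v₁ = A₂v₂) gives v₂ = 1.00 × 125/5.98 = 20.9 m/s.
Bernoulli (h₁ = h₂): P₁ − P₂ = ½ρ(v₂² − v₁²).
P₁ − P₂ = ½·735·(20.9² − 1.00²) = ½·735·436 = 160000 Pa.

ΔP = 160 kPa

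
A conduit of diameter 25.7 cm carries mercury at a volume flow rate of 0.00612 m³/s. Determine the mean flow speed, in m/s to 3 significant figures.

v = 0.118 m/s

Q = 0.00612 m³/s = 0.00612 m³/s.
v = Q/A = 0.00612 / 0.0519 = 0.118 m/s.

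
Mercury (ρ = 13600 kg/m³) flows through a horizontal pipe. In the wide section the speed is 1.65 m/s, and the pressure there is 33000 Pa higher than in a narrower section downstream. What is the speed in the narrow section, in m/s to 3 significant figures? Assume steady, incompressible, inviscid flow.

Horizontal Bernoulli: P₁ + ½ρv₁² = P₂ + ½ρv₂², so v₂² = v₁² + 2(P₁ − P₂)/ρ.
v₂ = √(1.65² + 2·33000/13600) = √(2.72 + 4.85) = 2.75 m/s.

v₂ = 2.75 m/s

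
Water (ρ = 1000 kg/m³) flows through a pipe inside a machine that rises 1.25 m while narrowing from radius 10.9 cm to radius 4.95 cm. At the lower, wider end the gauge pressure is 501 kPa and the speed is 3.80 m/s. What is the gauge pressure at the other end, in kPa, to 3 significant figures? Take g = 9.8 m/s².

P₂ ≈ 326 kPa

By continuity, v₂ = v₁·A₁/A₂ = 3.80·(373/77.0) = 18.4 m/s.
Applying Bernoulli between the two ends and solving for P₂: P₂ = P₁ + ½ρ(v₁² − v₂²) − ρgΔh.
P₂ = 501000 + ½·1000·(3.80² − 18.4²) − 1000·9.8·(+1.25) = 501000 + (-163000) − (12200) = 326000 Pa.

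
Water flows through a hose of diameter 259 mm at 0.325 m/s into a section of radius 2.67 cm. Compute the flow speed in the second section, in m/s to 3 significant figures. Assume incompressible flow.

7.65 m/s

By continuity, v₂ = v₁·A₁/A₂ = 0.325·(527/22.4) = 7.65 m/s.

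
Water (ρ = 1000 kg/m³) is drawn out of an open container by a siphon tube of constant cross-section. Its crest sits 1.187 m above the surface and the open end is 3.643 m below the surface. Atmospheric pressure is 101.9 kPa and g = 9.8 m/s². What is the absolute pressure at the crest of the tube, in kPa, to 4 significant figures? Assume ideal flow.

54.57 kPa

The outlet speed comes from Torricelli: v = √(2g·3.643) = 8.450 m/s.
Continuity keeps v the same throughout the tube; from surface to crest, P_atm + 0 = P_top + ½ρv² + ρg·h_top.
P_top = 101900 − ½·1000·8.450² − 1000·9.8·1.187 = 54570 Pa.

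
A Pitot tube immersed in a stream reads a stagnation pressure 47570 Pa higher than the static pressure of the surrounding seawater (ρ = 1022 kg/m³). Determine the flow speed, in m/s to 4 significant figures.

v ≈ 9.648 m/s

The dynamic pressure equals the rise in static pressure at the stagnation point: ΔP = ½ρv².
v = √(2ΔP/ρ) = √(2·47570/1022) = 9.648 m/s.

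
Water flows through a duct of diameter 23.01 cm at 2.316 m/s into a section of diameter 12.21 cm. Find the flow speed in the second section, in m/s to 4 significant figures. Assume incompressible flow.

Mass conservation (A₁v₁ = A₂v₂) gives v₂ = 2.316 × 415.8/117.1 = 8.225 m/s.

v₂ ≈ 8.225 m/s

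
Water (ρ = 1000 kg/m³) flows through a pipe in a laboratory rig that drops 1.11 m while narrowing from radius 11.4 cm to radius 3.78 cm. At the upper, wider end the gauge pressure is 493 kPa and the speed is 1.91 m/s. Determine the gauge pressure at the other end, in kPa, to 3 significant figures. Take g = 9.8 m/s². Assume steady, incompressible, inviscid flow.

By continuity, v₂ = v₁·A₁/A₂ = 1.91·(408/44.9) = 17.4 m/s.
Energy conservation along the streamline gives P₂ = P₁ − ½ρ(v₂² − v₁²) − ρg(h₂ − h₁).
P₂ = 493000 + ½·1000·(1.91² − 17.4²) − 1000·9.8·(−1.11) = 493000 + (-149000) − (-10900) = 355000 Pa.

355 kPa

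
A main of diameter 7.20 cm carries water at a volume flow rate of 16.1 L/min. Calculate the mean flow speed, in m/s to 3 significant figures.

v = 0.0659 m/s

Q = 16.1 L/min = 0.000268 m³/s.
v = Q/A = 0.000268 / 0.00407 = 0.0659 m/s.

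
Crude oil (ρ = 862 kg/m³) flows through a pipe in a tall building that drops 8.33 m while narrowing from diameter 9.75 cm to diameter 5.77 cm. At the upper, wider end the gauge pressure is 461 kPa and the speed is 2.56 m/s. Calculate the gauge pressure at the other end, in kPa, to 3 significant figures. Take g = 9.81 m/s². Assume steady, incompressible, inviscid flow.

The volume flow rate is constant, so v₂ = (A₁/A₂)v₁ = (74.7/26.1)·2.56 = 7.31 m/s.
Energy conservation along the streamline gives P₂ = P₁ − ½ρ(v₂² − v₁²) − ρg(h₂ − h₁).
P₂ = 461000 + ½·862·(2.56² − 7.31²) − 862·9.81·(−8.33) = 461000 + (-20200) − (-70400) = 511000 Pa.

P₂ ≈ 511 kPa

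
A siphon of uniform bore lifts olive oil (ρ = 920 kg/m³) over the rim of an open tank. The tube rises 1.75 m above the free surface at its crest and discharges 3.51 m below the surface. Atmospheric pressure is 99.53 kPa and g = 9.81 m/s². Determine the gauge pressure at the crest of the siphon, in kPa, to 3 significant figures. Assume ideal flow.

P_gauge = -47.5 kPa

Bernoulli surface→outlet gives ½v² = g·h_out, so v = √(2·9.81·3.51) = 8.30 m/s.
Continuity keeps v the same throughout the tube; from surface to crest, P_atm + 0 = P_top + ½ρv² + ρg·h_top.
P_top = 99530 − ½·920·8.30² − 920·9.81·1.75 = 52100 Pa. So P_gauge = P_top − P_atm = -47500 Pa.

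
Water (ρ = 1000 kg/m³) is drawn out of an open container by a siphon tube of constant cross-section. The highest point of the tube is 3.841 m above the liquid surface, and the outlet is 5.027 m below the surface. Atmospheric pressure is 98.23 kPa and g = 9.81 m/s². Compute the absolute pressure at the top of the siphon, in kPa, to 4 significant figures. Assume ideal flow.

The outlet speed comes from Torricelli: v = √(2g·5.027) = 9.931 m/s.
The bore is uniform, so the speed at the crest is the same v. Bernoulli surface→crest: P_atm = P_top + ½ρv² + ρg·h_top.
P_top = 98230 − ½·1000·9.931² − 1000·9.81·3.841 = 11230 Pa.

P_top ≈ 11.23 kPa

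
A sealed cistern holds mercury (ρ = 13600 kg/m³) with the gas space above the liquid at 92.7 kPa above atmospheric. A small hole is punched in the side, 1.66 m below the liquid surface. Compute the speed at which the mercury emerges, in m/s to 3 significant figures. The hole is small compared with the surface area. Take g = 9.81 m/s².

Take point 1 at the surface (v₁ ≈ 0) and point 2 at the hole (at atmospheric pressure). Bernoulli: P₁ + ρg h = P_atm + ½ρv₂².
With P₁ − P_atm = 92700 Pa, v₂ = √(2gh + 2ΔP/ρ) = √(2·9.81·1.66 + 2·92700/13600) = 6.80 m/s.

v ≈ 6.80 m/s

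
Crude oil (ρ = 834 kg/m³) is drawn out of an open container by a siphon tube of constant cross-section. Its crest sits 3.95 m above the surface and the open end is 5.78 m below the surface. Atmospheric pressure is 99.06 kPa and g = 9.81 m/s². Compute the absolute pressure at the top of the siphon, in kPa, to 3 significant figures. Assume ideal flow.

P_top ≈ 19.5 kPa

Bernoulli surface→outlet gives ½v² = g·h_out, so v = √(2·9.81·5.78) = 10.6 m/s.
The bore is uniform, so the speed at the crest is the same v. Bernoulli surface→crest: P_atm = P_top + ½ρv² + ρg·h_top.
P_top = 99060 − ½·834·10.6² − 834·9.81·3.95 = 19500 Pa.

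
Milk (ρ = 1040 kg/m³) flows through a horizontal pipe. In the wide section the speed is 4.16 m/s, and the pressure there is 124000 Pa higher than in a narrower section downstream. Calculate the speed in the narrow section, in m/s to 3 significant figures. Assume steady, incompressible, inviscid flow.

Horizontal Bernoulli: P₁ + ½ρv₁² = P₂ + ½ρv₂², so v₂² = v₁² + 2(P₁ − P₂)/ρ.
v₂ = √(4.16² + 2·124000/1040) = √(17.3 + 238) = 16.0 m/s.

16.0 m/s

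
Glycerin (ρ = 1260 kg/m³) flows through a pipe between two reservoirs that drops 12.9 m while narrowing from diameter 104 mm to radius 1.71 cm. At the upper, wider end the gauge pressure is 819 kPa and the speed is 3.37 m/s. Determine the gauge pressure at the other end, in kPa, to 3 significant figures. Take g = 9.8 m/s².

P₂ = 374 kPa

The volume flow rate is constant, so v₂ = (A₁/A₂)v₁ = (84.9/9.19)·3.37 = 31.2 m/s.
Bernoulli: P₁ + ½ρv₁² + ρg h₁ = P₂ + ½ρv₂² + ρg h₂, so P₂ = P₁ + ½ρ(v₁² − v₂²) − ρg(h₂ − h₁).
P₂ = 819000 + ½·1260·(3.37² − 31.2²) − 1260·9.8·(−12.9) = 819000 + (-605000) − (-159000) = 374000 Pa.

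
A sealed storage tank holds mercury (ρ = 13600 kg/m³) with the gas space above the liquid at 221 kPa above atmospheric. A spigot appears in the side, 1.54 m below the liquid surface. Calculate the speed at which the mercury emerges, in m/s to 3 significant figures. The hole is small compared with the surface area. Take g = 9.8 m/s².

7.92 m/s

Take point 1 at the surface (v₁ ≈ 0) and point 2 at the hole (at atmospheric pressure). Bernoulli: P₁ + ρg h = P_atm + ½ρv₂².
With P₁ − P_atm = 221000 Pa, v₂ = √(2gh + 2ΔP/ρ) = √(2·9.8·1.54 + 2·221000/13600) = 7.92 m/s.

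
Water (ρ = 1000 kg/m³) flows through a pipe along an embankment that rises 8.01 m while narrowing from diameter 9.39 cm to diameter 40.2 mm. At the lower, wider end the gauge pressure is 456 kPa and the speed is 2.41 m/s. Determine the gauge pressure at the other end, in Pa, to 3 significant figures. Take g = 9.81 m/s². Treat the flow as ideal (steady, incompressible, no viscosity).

294000 Pa

Continuity gives A₁v₁ = A₂v₂, so v₂ = (69.3 cm²)/(12.7 cm²) × 2.41 m/s = 13.1 m/s.
Bernoulli: P₁ + ½ρv₁² + ρg h₁ = P₂ + ½ρv₂² + ρg h₂, so P₂ = P₁ + ½ρ(v₁² − v₂²) − ρg(h₂ − h₁).
P₂ = 456000 + ½·1000·(2.41² − 13.1²) − 1000·9.81·(+8.01) = 456000 + (-83500) − (78600) = 294000 Pa.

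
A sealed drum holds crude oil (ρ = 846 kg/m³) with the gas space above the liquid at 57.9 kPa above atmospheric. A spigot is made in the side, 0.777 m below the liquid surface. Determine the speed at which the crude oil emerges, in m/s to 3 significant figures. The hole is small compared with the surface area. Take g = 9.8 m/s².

Take point 1 at the surface (v₁ ≈ 0) and point 2 at the hole (at atmospheric pressure). Bernoulli: P₁ + ρg h = P_atm + ½ρv₂².
With P₁ − P_atm = 57900 Pa, v₂ = √(2gh + 2ΔP/ρ) = √(2·9.8·0.777 + 2·57900/846) = 12.3 m/s.

12.3 m/s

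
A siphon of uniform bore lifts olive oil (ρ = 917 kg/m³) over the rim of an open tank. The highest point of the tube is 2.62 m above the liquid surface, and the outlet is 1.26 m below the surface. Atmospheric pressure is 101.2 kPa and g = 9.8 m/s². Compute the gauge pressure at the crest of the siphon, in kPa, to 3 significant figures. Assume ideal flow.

P_gauge ≈ -34.9 kPa

Bernoulli surface→outlet gives ½v² = g·h_out, so v = √(2·9.8·1.26) = 4.97 m/s.
With constant cross-section the crest speed equals v; applying Bernoulli from the surface up to the crest, P_top = P_atm − ½ρv² − ρg·h_top.
P_top = 101200 − ½·917·4.97² − 917·9.8·2.62 = 66300 Pa. So P_gauge = P_top − P_atm = -34900 Pa.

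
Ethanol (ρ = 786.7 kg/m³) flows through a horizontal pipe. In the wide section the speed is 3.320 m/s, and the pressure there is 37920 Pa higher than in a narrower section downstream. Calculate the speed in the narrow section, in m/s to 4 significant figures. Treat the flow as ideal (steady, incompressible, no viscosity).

Along the level pipe P + ½ρv² is conserved, hence v₂² = v₁² + 2(P₁ − P₂)/ρ.
v₂ = √(3.320² + 2·37920/786.7) = √(11.02 + 96.40) = 10.36 m/s.

v₂ ≈ 10.36 m/s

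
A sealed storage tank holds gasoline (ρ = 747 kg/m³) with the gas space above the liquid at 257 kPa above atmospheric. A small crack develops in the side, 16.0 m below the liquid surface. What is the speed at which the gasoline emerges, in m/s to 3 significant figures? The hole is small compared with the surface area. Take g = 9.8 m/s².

Take point 1 at the surface (v₁ ≈ 0) and point 2 at the hole (at atmospheric pressure). Bernoulli: P₁ + ρg h = P_atm + ½ρv₂².
With P₁ − P_atm = 257000 Pa, v₂ = √(2gh + 2ΔP/ρ) = √(2·9.8·16.0 + 2·257000/747) = 31.6 m/s.

v = 31.6 m/s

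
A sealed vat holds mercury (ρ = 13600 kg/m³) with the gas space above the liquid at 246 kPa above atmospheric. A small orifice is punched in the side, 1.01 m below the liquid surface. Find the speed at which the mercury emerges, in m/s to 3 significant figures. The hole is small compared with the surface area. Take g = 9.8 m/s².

v = 7.48 m/s

Take point 1 at the surface (v₁ ≈ 0) and point 2 at the hole (at atmospheric pressure). Bernoulli: P₁ + ρg h = P_atm + ½ρv₂².
With P₁ − P_atm = 246000 Pa, v₂ = √(2gh + 2ΔP/ρ) = √(2·9.8·1.01 + 2·246000/13600) = 7.48 m/s.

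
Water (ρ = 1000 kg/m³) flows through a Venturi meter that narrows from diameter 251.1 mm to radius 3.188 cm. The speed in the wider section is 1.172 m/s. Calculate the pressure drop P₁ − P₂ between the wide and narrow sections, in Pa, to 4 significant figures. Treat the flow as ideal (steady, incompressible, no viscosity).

The volume flow rate is constant, so v₂ = (A₁/A₂)v₁ = (495.2/31.93)·1.172 = 18.18 m/s.
With no height change, Bernoulli's equation is P₁ + ½ρv₁² = P₂ + ½ρv₂².
P₁ − P₂ = ½·1000·(18.18² − 1.172²) = ½·1000·329.0 = 164500 Pa.

164500 Pa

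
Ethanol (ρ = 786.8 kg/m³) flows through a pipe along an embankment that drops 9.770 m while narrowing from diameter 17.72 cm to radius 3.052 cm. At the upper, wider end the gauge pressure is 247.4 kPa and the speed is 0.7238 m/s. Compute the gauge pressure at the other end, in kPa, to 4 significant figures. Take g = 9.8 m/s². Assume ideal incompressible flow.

P₂ = 308.3 kPa

Mass conservation (A₁v₁ = A₂v₂) gives v₂ = 0.7238 × 246.6/29.26 = 6.100 m/s.
Bernoulli: P₁ + ½ρv₁² + ρg h₁ = P₂ + ½ρv₂² + ρg h₂, so P₂ = P₁ + ½ρ(v₁² − v₂²) − ρg(h₂ − h₁).
P₂ = 247400 + ½·786.8·(0.7238² − 6.100²) − 786.8·9.8·(−9.770) = 247400 + (-14430) − (-75330) = 308300 Pa.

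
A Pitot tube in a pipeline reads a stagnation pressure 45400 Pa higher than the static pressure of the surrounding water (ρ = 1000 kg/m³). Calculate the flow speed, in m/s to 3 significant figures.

At the stagnation point the flow is brought to rest, so Bernoulli gives P_stag − P_static = ½ρv².
v = √(2ΔP/ρ) = √(2·45400/1000) = 9.53 m/s.

v = 9.53 m/s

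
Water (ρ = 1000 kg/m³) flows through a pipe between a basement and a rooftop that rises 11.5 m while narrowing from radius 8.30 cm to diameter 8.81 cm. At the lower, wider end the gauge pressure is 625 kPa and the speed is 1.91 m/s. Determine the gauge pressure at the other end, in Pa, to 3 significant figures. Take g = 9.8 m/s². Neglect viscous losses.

Mass conservation (A₁v₁ = A₂v₂) gives v₂ = 1.91 × 216/61.0 = 6.78 m/s.
Energy conservation along the streamline gives P₂ = P₁ − ½ρ(v₂² − v₁²) − ρg(h₂ − h₁).
P₂ = 625000 + ½·1000·(1.91² − 6.78²) − 1000·9.8·(+11.5) = 625000 + (-21200) − (113000) = 491000 Pa.

P₂ ≈ 491000 Pa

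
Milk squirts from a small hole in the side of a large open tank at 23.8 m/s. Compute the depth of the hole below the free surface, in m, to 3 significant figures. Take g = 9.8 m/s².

h ≈ 28.9 m

Torricelli: v = √(2gh), so h = v²/(2g).
h = 23.8²/(2·9.8) = 566/19.60 = 28.9 m.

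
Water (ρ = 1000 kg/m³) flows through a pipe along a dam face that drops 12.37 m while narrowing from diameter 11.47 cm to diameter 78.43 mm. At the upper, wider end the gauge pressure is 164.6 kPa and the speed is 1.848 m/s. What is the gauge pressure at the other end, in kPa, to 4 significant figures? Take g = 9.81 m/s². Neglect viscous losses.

The volume flow rate is constant, so v₂ = (A₁/A₂)v₁ = (103.3/48.31)·1.848 = 3.952 m/s.
Applying Bernoulli between the two ends and solving for P₂: P₂ = P₁ + ½ρ(v₁² − v₂²) − ρgΔh.
P₂ = 164600 + ½·1000·(1.848² − 3.952²) − 1000·9.81·(−12.37) = 164600 + (-6103) − (-121300) = 279800 Pa.

P₂ ≈ 279.8 kPa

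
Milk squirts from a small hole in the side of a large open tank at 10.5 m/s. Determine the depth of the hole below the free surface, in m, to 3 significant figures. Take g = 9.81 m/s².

h ≈ 5.62 m

Torricelli: v = √(2gh), so h = v²/(2g).
h = 10.5²/(2·9.81) = 110/19.62 = 5.62 m.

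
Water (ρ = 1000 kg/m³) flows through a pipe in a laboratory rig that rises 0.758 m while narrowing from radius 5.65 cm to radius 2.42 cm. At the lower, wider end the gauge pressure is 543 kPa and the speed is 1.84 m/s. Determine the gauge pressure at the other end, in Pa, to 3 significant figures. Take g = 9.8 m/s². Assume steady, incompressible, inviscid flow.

By continuity, v₂ = v₁·A₁/A₂ = 1.84·(100/18.4) = 10.0 m/s.
Energy conservation along the streamline gives P₂ = P₁ − ½ρ(v₂² − v₁²) − ρg(h₂ − h₁).
P₂ = 543000 + ½·1000·(1.84² − 10.0²) − 1000·9.8·(+0.758) = 543000 + (-48600) − (7430) = 487000 Pa.

P₂ ≈ 487000 Pa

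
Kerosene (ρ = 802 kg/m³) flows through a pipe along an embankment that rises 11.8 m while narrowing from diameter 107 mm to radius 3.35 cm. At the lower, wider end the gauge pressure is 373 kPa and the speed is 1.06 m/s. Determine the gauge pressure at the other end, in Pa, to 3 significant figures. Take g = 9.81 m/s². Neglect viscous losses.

Continuity gives A₁v₁ = A₂v₂, so v₂ = (89.9 cm²)/(35.3 cm²) × 1.06 m/s = 2.70 m/s.
Applying Bernoulli between the two ends and solving for P₂: P₂ = P₁ + ½ρ(v₁² − v₂²) − ρgΔh.
P₂ = 373000 + ½·802·(1.06² − 2.70²) − 802·9.81·(+11.8) = 373000 + (-2480) − (92800) = 278000 Pa.

P₂ ≈ 278000 Pa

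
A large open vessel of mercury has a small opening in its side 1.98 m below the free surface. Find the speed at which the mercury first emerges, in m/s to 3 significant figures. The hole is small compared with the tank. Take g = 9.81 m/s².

v = 6.23 m/s

Bernoulli from surface to hole (P equal, v_surface ≈ 0): v = √(2gh) = √(2×9.81×1.98) = 6.23 m/s.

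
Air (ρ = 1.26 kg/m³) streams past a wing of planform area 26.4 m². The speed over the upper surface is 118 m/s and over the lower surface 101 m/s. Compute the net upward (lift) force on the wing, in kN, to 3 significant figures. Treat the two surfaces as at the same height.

The faster flow above has the lower pressure; Bernoulli (same height) gives ΔP = ½ρ(v_up² − v_low²).
ΔP = ½·1.26·(118² − 101²) = 2350 Pa.
Lift = ΔP · A = 2350 × 26.4 = 61900 N.

61.9 kN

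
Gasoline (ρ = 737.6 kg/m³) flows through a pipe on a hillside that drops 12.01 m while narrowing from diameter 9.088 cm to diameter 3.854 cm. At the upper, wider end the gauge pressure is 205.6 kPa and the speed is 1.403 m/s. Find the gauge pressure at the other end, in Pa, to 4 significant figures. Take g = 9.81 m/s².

The volume flow rate is constant, so v₂ = (A₁/A₂)v₁ = (64.87/11.67)·1.403 = 7.801 m/s.
Applying Bernoulli between the two ends and solving for P₂: P₂ = P₁ + ½ρ(v₁² − v₂²) − ρgΔh.
P₂ = 205600 + ½·737.6·(1.403² − 7.801²) − 737.6·9.81·(−12.01) = 205600 + (-21720) − (-86900) = 270800 Pa.

P₂ = 270800 Pa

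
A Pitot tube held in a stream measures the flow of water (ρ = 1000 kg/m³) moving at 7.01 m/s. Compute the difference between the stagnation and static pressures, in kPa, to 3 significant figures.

ΔP ≈ 24.6 kPa

At the stagnation point the flow is brought to rest, so Bernoulli gives P_stag − P_static = ½ρv².
ΔP = ½·1000·7.01² = 24600 Pa.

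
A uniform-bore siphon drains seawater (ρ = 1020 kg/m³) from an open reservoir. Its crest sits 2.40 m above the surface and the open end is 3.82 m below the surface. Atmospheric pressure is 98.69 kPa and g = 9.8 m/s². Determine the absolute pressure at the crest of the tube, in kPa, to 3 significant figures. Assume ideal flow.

P_top ≈ 36.5 kPa

From the surface to the outlet (both open to atmosphere, surface at rest): v = √(2g·h_out) = √(2·9.8·3.82) = 8.65 m/s.
Continuity keeps v the same throughout the tube; from surface to crest, P_atm + 0 = P_top + ½ρv² + ρg·h_top.
P_top = 98690 − ½·1020·8.65² − 1020·9.8·2.40 = 36500 Pa.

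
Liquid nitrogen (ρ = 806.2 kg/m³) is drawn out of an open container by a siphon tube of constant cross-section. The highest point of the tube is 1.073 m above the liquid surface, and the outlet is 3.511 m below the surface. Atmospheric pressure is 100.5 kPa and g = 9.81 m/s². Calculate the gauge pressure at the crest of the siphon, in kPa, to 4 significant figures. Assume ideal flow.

-36.25 kPa

From the surface to the outlet (both open to atmosphere, surface at rest): v = √(2g·h_out) = √(2·9.81·3.511) = 8.300 m/s.
The bore is uniform, so the speed at the crest is the same v. Bernoulli surface→crest: P_atm = P_top + ½ρv² + ρg·h_top.
P_top = 100500 − ½·806.2·8.300² − 806.2·9.81·1.073 = 64250 Pa. So P_gauge = P_top − P_atm = -36250 Pa.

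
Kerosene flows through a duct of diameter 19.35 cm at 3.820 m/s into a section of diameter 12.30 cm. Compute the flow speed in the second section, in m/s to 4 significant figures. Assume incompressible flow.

The volume flow rate is constant, so v₂ = (A₁/A₂)v₁ = (294.1/118.8)·3.820 = 9.454 m/s.

v₂ ≈ 9.454 m/s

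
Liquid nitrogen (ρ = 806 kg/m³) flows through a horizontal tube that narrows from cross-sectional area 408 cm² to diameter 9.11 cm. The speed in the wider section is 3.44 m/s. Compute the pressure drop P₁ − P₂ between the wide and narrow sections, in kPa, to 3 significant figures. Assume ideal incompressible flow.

By continuity, v₂ = v₁·A₁/A₂ = 3.44·(408/65.2) = 21.5 m/s.
Along the horizontal streamline, P + ½ρv² is constant.
P₁ − P₂ = ½·806·(21.5² − 3.44²) = ½·806·452 = 182000 Pa.

ΔP ≈ 182 kPa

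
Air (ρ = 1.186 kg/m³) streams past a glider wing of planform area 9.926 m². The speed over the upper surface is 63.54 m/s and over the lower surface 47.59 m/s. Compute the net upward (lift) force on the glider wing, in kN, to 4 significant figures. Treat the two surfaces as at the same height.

F ≈ 10.43 kN

With equal heights on the two surfaces, Bernoulli gives P_lower − P_upper = ½ρ(v_upper² − v_lower²).
ΔP = ½·1.186·(63.54² − 47.59²) = 1051 Pa.
Lift = ΔP · A = 1051 × 9.926 = 10430 N.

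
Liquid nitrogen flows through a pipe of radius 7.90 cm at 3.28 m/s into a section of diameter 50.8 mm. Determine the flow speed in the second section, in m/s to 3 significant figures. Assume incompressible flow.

v₂ ≈ 31.7 m/s

The volume flow rate is constant, so v₂ = (A₁/A₂)v₁ = (196/20.3)·3.28 = 31.7 m/s.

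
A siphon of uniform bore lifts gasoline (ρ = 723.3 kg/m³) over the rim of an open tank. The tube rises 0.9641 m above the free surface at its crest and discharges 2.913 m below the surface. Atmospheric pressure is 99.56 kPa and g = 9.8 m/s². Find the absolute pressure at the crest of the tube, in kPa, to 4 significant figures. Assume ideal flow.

Bernoulli surface→outlet gives ½v² = g·h_out, so v = √(2·9.8·2.913) = 7.556 m/s.
With constant cross-section the crest speed equals v; applying Bernoulli from the surface up to the crest, P_top = P_atm − ½ρv² − ρg·h_top.
P_top = 99560 − ½·723.3·7.556² − 723.3·9.8·0.9641 = 72080 Pa.

P_top ≈ 72.08 kPa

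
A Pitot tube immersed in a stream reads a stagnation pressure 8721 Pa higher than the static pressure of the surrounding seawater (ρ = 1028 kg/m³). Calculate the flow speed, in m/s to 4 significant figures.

The dynamic pressure equals the rise in static pressure at the stagnation point: ΔP = ½ρv².
v = √(2ΔP/ρ) = √(2·8721/1028) = 4.119 m/s.

v = 4.119 m/s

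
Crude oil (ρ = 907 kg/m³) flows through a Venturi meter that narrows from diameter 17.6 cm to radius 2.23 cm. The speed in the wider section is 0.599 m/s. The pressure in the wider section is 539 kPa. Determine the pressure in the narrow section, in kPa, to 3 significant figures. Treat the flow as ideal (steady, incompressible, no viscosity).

Mass conservation (A₁v₁ = A₂v₂) gives v₂ = 0.599 × 243/15.6 = 9.33 m/s.
Along the horizontal streamline, P + ½ρv² is constant.
P₂ = P₁ − ½ρ(v₂² − v₁²) = 539000 − ½·907·(9.33² − 0.599²) = 539000 − 39300 = 500000 Pa.

P₂ ≈ 500 kPa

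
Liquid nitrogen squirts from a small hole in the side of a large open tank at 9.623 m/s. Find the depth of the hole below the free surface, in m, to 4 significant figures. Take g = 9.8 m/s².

h = 4.725 m

For a small hole in a large open tank, ½v² = gh, giving h = v²/(2g).
h = 9.623²/(2·9.8) = 92.60/19.60 = 4.725 m.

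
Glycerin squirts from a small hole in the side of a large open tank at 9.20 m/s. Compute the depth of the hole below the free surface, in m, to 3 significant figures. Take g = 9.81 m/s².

Torricelli: v = √(2gh), so h = v²/(2g).
h = 9.20²/(2·9.81) = 84.6/19.62 = 4.31 m.

4.31 m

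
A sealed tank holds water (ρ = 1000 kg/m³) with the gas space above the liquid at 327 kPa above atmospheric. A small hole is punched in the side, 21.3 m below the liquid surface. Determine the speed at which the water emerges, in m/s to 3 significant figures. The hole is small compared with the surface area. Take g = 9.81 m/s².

v ≈ 32.7 m/s

Take point 1 at the surface (v₁ ≈ 0) and point 2 at the hole (at atmospheric pressure). Bernoulli: P₁ + ρg h = P_atm + ½ρv₂².
With P₁ − P_atm = 327000 Pa, v₂ = √(2gh + 2ΔP/ρ) = √(2·9.81·21.3 + 2·327000/1000) = 32.7 m/s.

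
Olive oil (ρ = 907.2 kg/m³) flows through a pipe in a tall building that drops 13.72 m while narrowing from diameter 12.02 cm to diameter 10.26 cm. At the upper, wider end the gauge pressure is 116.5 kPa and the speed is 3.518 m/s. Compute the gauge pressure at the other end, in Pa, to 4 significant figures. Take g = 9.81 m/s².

233600 Pa

The volume flow rate is constant, so v₂ = (A₁/A₂)v₁ = (113.5/82.68)·3.518 = 4.828 m/s.
Bernoulli: P₁ + ½ρv₁² + ρg h₁ = P₂ + ½ρv₂² + ρg h₂, so P₂ = P₁ + ½ρ(v₁² − v₂²) − ρg(h₂ − h₁).
P₂ = 116500 + ½·907.2·(3.518² − 4.828²) − 907.2·9.81·(−13.72) = 116500 + (-4961) − (-122100) = 233600 Pa.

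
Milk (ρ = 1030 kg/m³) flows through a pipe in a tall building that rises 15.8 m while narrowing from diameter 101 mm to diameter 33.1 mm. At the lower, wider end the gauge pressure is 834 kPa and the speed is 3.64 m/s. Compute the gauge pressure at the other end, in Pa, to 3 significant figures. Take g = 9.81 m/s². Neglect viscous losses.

P₂ = 89600 Pa

By continuity, v₂ = v₁·A₁/A₂ = 3.64·(80.1/8.60) = 33.9 m/s.
Applying Bernoulli between the two ends and solving for P₂: P₂ = P₁ + ½ρ(v₁² − v₂²) − ρgΔh.
P₂ = 834000 + ½·1030·(3.64² − 33.9²) − 1030·9.81·(+15.8) = 834000 + (-585000) − (160000) = 89600 Pa.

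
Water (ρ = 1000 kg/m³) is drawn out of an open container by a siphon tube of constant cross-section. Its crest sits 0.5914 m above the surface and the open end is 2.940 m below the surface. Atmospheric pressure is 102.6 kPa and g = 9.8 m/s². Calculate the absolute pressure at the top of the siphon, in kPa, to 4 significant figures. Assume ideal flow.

67.99 kPa

The outlet speed comes from Torricelli: v = √(2g·2.940) = 7.591 m/s.
Continuity keeps v the same throughout the tube; from surface to crest, P_atm + 0 = P_top + ½ρv² + ρg·h_top.
P_top = 102600 − ½·1000·7.591² − 1000·9.8·0.5914 = 67990 Pa.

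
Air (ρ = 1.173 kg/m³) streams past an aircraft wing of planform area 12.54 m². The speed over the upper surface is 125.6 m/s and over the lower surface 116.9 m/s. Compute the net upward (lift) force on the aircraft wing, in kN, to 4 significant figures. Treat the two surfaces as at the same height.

15.52 kN

The faster flow above has the lower pressure; Bernoulli (same height) gives ΔP = ½ρ(v_up² − v_low²).
ΔP = ½·1.173·(125.6² − 116.9²) = 1237 Pa.
Lift = ΔP · A = 1237 × 12.54 = 15520 N.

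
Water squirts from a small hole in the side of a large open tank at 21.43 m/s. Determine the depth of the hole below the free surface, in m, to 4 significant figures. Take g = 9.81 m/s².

Torricelli: v = √(2gh), so h = v²/(2g).
h = 21.43²/(2·9.81) = 459.2/19.62 = 23.41 m.

23.41 m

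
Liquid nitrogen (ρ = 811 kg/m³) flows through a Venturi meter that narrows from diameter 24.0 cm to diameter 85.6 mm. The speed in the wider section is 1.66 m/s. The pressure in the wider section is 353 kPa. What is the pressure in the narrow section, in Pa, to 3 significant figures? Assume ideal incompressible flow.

P₂ = 285000 Pa

By continuity, v₂ = v₁·A₁/A₂ = 1.66·(452/57.5) = 13.0 m/s.
Along the horizontal streamline, P + ½ρv² is constant.
P₂ = P₁ − ½ρ(v₂² − v₁²) = 353000 − ½·811·(13.0² − 1.66²) = 353000 − 67900 = 285000 Pa.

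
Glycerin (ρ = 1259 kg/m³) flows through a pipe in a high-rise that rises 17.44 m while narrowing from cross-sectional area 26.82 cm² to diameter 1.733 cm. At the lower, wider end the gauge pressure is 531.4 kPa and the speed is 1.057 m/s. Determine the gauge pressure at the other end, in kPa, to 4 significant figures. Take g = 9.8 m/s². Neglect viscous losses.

226.0 kPa

Mass conservation (A₁v₁ = A₂v₂) gives v₂ = 1.057 × 26.82/2.359 = 12.02 m/s.
Energy conservation along the streamline gives P₂ = P₁ − ½ρ(v₂² − v₁²) − ρg(h₂ − h₁).
P₂ = 531400 + ½·1259·(1.057² − 12.02²) − 1259·9.8·(+17.44) = 531400 + (-90220) − (215200) = 226000 Pa.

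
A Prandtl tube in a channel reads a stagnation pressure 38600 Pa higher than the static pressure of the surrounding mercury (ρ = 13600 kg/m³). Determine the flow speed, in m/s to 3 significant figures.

At the stagnation point the flow is brought to rest, so Bernoulli gives P_stag − P_static = ½ρv².
v = √(2ΔP/ρ) = √(2·38600/13600) = 2.38 m/s.

2.38 m/s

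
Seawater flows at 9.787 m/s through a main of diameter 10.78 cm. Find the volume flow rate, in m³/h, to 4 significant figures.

Q = A·v = 0.009127 m² × 9.787 m/s = 0.08933 m³/s.
Converting: 0.08933 m³/s × 3600 = 321.6 m³/h.

Q = 321.6 m³/h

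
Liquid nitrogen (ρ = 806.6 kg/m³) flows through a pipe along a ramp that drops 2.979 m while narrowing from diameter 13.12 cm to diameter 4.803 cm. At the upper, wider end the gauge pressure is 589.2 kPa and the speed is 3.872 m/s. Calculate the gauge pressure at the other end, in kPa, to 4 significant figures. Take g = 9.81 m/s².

282.2 kPa

Continuity gives A₁v₁ = A₂v₂, so v₂ = (135.2 cm²)/(18.12 cm²) × 3.872 m/s = 28.89 m/s.
Applying Bernoulli between the two ends and solving for P₂: P₂ = P₁ + ½ρ(v₁² − v₂²) − ρgΔh.
P₂ = 589200 + ½·806.6·(3.872² − 28.89²) − 806.6·9.81·(−2.979) = 589200 + (-330600) − (-23570) = 282200 Pa.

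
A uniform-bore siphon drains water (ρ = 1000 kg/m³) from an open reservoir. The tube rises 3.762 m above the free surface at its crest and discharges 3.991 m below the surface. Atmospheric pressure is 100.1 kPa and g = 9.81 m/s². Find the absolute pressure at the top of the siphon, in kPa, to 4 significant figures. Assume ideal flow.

From the surface to the outlet (both open to atmosphere, surface at rest): v = √(2g·h_out) = √(2·9.81·3.991) = 8.849 m/s.
The bore is uniform, so the speed at the crest is the same v. Bernoulli surface→crest: P_atm = P_top + ½ρv² + ρg·h_top.
P_top = 100100 − ½·1000·8.849² − 1000·9.81·3.762 = 24040 Pa.

P_top = 24.04 kPa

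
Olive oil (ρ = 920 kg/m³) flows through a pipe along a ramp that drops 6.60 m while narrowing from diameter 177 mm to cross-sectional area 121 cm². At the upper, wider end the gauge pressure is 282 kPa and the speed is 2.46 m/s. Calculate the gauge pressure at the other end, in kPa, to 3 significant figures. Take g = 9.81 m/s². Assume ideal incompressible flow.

The volume flow rate is constant, so v₂ = (A₁/A₂)v₁ = (246/121)·2.46 = 5.00 m/s.
Energy conservation along the streamline gives P₂ = P₁ − ½ρ(v₂² − v₁²) − ρg(h₂ − h₁).
P₂ = 282000 + ½·920·(2.46² − 5.00²) − 920·9.81·(−6.60) = 282000 + (-8730) − (-59600) = 333000 Pa.

P₂ ≈ 333 kPa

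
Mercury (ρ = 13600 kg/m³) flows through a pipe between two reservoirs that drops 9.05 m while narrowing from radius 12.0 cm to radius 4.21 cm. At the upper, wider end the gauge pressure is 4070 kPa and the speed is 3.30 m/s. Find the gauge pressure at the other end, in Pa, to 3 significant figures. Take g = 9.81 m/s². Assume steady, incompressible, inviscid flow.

463000 Pa

The volume flow rate is constant, so v₂ = (A₁/A₂)v₁ = (452/55.7)·3.30 = 26.8 m/s.
Energy conservation along the streamline gives P₂ = P₁ − ½ρ(v₂² − v₁²) − ρg(h₂ − h₁).
P₂ = 4070000 + ½·13600·(3.30² − 26.8²) − 13600·9.81·(−9.05) = 4070000 + (-4810000) − (-1210000) = 463000 Pa.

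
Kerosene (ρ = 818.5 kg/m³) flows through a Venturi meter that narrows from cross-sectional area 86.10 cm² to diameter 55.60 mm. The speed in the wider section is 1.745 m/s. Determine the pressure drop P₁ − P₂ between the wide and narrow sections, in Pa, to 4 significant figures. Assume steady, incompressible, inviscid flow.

By continuity, v₂ = v₁·A₁/A₂ = 1.745·(86.10/24.28) = 6.188 m/s.
Bernoulli (h₁ = h₂): P₁ − P₂ = ½ρ(v₂² − v₁²).
P₁ − P₂ = ½·818.5·(6.188² − 1.745²) = ½·818.5·35.25 = 14430 Pa.

14430 Pa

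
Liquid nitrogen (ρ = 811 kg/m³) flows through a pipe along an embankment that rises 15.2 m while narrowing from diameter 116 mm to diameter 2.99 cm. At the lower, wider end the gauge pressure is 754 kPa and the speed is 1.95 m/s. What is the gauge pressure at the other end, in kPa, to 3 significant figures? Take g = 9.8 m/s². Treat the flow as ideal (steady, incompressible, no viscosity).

By continuity, v₂ = v₁·A₁/A₂ = 1.95·(106/7.02) = 29.4 m/s.
Applying Bernoulli between the two ends and solving for P₂: P₂ = P₁ + ½ρ(v₁² − v₂²) − ρgΔh.
P₂ = 754000 + ½·811·(1.95² − 29.4²) − 811·9.8·(+15.2) = 754000 + (-348000) − (121000) = 285000 Pa.

P₂ ≈ 285 kPa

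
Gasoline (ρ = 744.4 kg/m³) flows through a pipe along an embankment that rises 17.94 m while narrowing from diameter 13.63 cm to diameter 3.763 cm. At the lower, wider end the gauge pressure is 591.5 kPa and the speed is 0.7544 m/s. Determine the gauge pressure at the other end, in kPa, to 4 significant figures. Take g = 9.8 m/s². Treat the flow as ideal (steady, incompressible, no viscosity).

The volume flow rate is constant, so v₂ = (A₁/A₂)v₁ = (145.9/11.12)·0.7544 = 9.897 m/s.
Bernoulli: P₁ + ½ρv₁² + ρg h₁ = P₂ + ½ρv₂² + ρg h₂, so P₂ = P₁ + ½ρ(v₁² − v₂²) − ρg(h₂ − h₁).
P₂ = 591500 + ½·744.4·(0.7544² − 9.897²) − 744.4·9.8·(+17.94) = 591500 + (-36250) − (130900) = 424400 Pa.

P₂ ≈ 424.4 kPa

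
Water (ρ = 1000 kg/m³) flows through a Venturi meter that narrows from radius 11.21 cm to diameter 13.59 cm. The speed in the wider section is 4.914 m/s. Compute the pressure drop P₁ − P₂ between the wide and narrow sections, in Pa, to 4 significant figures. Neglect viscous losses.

ΔP ≈ 77360 Pa

The volume flow rate is constant, so v₂ = (A₁/A₂)v₁ = (394.8/145.1)·4.914 = 13.37 m/s.
Bernoulli (h₁ = h₂): P₁ − P₂ = ½ρ(v₂² − v₁²).
P₁ − P₂ = ½·1000·(13.37² − 4.914²) = ½·1000·154.7 = 77360 Pa.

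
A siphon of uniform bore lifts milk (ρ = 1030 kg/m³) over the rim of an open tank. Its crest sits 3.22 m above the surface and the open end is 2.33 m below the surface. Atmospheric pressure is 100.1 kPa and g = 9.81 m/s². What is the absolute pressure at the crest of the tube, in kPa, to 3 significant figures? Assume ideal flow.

P_top ≈ 44.0 kPa

Bernoulli surface→outlet gives ½v² = g·h_out, so v = √(2·9.81·2.33) = 6.76 m/s.
Continuity keeps v the same throughout the tube; from surface to crest, P_atm + 0 = P_top + ½ρv² + ρg·h_top.
P_top = 100100 − ½·1030·6.76² − 1030·9.81·3.22 = 44000 Pa.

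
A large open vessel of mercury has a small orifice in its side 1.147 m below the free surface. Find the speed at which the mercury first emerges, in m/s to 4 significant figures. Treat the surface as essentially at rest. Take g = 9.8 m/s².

The surface is effectively still and both ends are open, so ½v² = gh and v = √(2·9.8·1.147) = 4.741 m/s.

4.741 m/s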